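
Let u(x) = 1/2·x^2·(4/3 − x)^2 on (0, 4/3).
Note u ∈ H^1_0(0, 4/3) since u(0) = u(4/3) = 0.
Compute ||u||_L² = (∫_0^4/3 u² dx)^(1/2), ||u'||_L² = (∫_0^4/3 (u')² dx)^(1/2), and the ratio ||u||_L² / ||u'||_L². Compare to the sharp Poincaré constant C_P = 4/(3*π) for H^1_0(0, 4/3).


||u||_L² / ||u'||_L² = 2*sqrt(3)/9 < C_P = 4/(3*π).

u(x) = 1/2·x^2·(4/3 − x)^2, so u'(x) = 2*x*(3*x - 4)*(3*x - 2)/9.
u(x) = 1/2·x^2·(4/3 − x)^2 vanishes at x = 0 and x = 4/3, so u ∈ H^1_0(0, 4/3). Differentiate via the product rule and integrate the resulting polynomials term by term.
  ∫_0^4/3 u² dx = ∫_0^4/3 (x^8/4 - 4*x^7/3 + 8*x^6/3 - 64*x^5/27 + 64*x^4/81) dx. Term by term:
    ∫_0^4/3 x^8/4 dx = 65536/177147;  ∫_0^4/3 -4*x^7/3 dx = -32768/19683;  ∫_0^4/3 8*x^6/3 dx = 131072/45927;
    ∫_0^4/3 -64*x^5/27 dx = -131072/59049;  ∫_0^4/3 64*x^4/81 dx = 65536/98415.
  Sum: 65536/177147 − 32768/19683 + 131072/45927 − 131072/59049 + 65536/98415 = 32768/6200145.
  ∫_0^4/3 (u')² dx = ∫_0^4/3 (4*x^6 - 16*x^5 + 208*x^4/9 - 128*x^3/9 + 256*x^2/81) dx. Term by term:
    ∫_0^4/3 4*x^6 dx = 65536/15309;  ∫_0^4/3 -16*x^5 dx = -32768/2187;  ∫_0^4/3 208*x^4/9 dx = 212992/10935;
    ∫_0^4/3 -128*x^3/9 dx = -8192/729;  ∫_0^4/3 256*x^2/81 dx = 16384/6561.
  Sum: 65536/15309 − 32768/2187 + 212992/10935 − 8192/729 + 16384/6561 = 8192/229635.
∫_0^4/3 u² dx = 32768/6200145, so ||u||_L² = 128*sqrt(210)/25515.
∫_0^4/3 (u')² dx = 8192/229635, so ||u'||_L² = 64*sqrt(70)/2835.
Ratio ||u||_L² / ||u'||_L² = 2*sqrt(3)/9.
Sharp Poincaré constant on H^1_0(0, 4/3) is C_P = L/π = 4/(3*π), achieved by sin(3*π/4·x).
A polynomial bump cannot attain the sharp Poincaré constant (only the first sine eigenfunction does), so the ratio is strictly less than C_P, consistent with ||u||_L² ≤ C_P ||u'||_L².


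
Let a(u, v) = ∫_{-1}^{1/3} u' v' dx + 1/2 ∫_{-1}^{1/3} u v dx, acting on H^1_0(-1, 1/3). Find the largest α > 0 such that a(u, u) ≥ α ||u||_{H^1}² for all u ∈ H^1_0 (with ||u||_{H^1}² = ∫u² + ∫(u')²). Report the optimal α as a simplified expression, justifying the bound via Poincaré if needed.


α = (8 + 9*π^2)/(16 + 9*π^2)

Coercivity of a(·,·) on H^1_0(-1, 1/3) means a(u, u) ≥ α ||u||_{H^1}² for every u ∈ H^1_0.
The interval has length L = 4/3, and Poincaré/coercivity depend only on L. Here a(u, u) = ∫(u')² + (1/2)·∫u².
Here 0 < c = 1/2 < 1. The condition a(u,u) ≥ α||u||_{H^1}² reads (1−α)∫(u')² ≥ (α−c)∫u². Any admissible α is ≤ 1 (rapidly oscillating u have ∫u²/∫(u')² → 0), and α = 1 would force 0 ≥ (1−c)∫u², impossible since c < 1; so 1−α > 0. By the sharp Poincaré inequality on H^1_0 of an interval of length L, ∫(u')² ≥ (π/L)²∫u² with equality for the first sine mode sin(π(x−x₀)/L) (x₀ the left endpoint), so the inequality holds for all u iff (1−α)(π/L)² ≥ α − c, i.e. α ≤ ((π/L)² + c)/((π/L)² + 1) = (1 + c(L/π)²)/(1 + (L/π)²). With (π/L)² = 9*π^2/16 and c = 1/2, the largest admissible constant is α = ((π/L)² + c)/((π/L)² + 1).
Simplifying, α = (8 + 9*π^2)/(16 + 9*π^2).


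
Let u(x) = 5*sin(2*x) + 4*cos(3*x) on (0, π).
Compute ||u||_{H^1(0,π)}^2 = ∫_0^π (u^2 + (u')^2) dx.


||u||_{H^1(0,π)}^2 = -320 + 285*π/2

u'(x) = -12*sin(3*x) + 10*cos(2*x).
Expand u² and (u')² and integrate term by term on (0, π), using: for integers n ≥ 1, ∫_0^π sin²(nx) dx = ∫_0^π cos²(nx) dx = π/2; for n ≠ n', ∫_0^π sin(nx)sin(n'x) dx = ∫_0^π cos(nx)cos(n'x) dx = 0; and by product-to-sum, ∫_0^π sin(nx)cos(n'x) dx = ½∫_0^π [sin((n+n')x) + sin((n−n')x)] dx, which is 0 when n+n' is even and 2n/(n²−n'²) when n+n' is odd (it need not vanish on (0, π)).
  u² squared terms: (4)²·∫cos(3x)² dx = 16·π/2 = 8*π;  (5)²·∫sin(2x)² dx = 25·π/2 = 25*π/2.
  u² cross terms: 2·(4)·(5)·∫cos(3x)·sin(2x) dx = 40·(-4/5) = -32.
  So ∫_0^π u² dx = 8*π + 25*π/2 − 32 = -32 + 41*π/2.
  (u')² squared terms: (-12)²·∫sin(3x)² dx = 144·π/2 = 72*π;  (10)²·∫cos(2x)² dx = 100·π/2 = 50*π.
  (u')² cross terms: 2·(-12)·(10)·∫sin(3x)·cos(2x) dx = -240·(6/5) = -288.
  So ∫_0^π (u')² dx = 72*π + 50*π − 288 = -288 + 122*π.
||u||_{H^1}^2 = (-32 + 41*π/2) + (-288 + 122*π) = -320 + 285*π/2.


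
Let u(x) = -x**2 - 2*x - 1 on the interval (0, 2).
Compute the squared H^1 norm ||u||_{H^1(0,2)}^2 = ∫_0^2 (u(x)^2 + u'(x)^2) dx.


||u||_{H^1}^2 = 1246/15

The H^1 norm (squared) on an interval (0, L) is
  ||u||_{H^1}^2 = ∫_0^L u(x)^2 dx + ∫_0^L u'(x)^2 dx.
Compute u'(x) = -2*x - 2.
Then u(x)^2 = x**4 + 4*x**3 + 6*x**2 + 4*x + 1 and u'(x)^2 = 4*x**2 + 8*x + 4.
Integrate each monomial from 0 to 2 using ∫_0^2 c·x^n dx = c·2^(n+1)/(n+1):
  ∫_0^2 u(x)^2 dx = ∫_0^2 (x^4 + 4*x^3 + 6*x^2 + 4*x + 1) dx. Term by term:
    ∫_0^2 x^4 dx = 32/5;  ∫_0^2 4*x^3 dx = 16;  ∫_0^2 6*x^2 dx = 16;
    ∫_0^2 4*x dx = 8;  ∫_0^2 1 dx = 2.
  Sum: 32/5 + 16 + 16 + 8 + 2 = 242/5.
  ∫_0^2 u'(x)^2 dx = ∫_0^2 (4*x^2 + 8*x + 4) dx. Term by term:
    ∫_0^2 4*x^2 dx = 32/3;  ∫_0^2 8*x dx = 16;  ∫_0^2 4 dx = 8.
  Sum: 32/3 + 16 + 8 = 104/3.
Adding: ||u||_{H^1}^2 = 242/5 + 104/3 = 1246/15.


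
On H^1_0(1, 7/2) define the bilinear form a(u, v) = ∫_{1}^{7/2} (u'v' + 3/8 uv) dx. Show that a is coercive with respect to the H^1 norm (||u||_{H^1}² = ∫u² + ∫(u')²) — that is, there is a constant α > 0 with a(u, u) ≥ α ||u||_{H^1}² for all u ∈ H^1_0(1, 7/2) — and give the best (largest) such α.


α = (75 + 32*π^2)/(8*(25 + 4*π^2))

Coercivity of a(·,·) on H^1_0(1, 7/2) means a(u, u) ≥ α ||u||_{H^1}² for every u ∈ H^1_0.
The interval has length L = 5/2, and Poincaré/coercivity depend only on L. Here a(u, u) = ∫(u')² + (3/8)·∫u².
Here 0 < c = 3/8 < 1. The condition a(u,u) ≥ α||u||_{H^1}² reads (1−α)∫(u')² ≥ (α−c)∫u². Any admissible α is ≤ 1 (rapidly oscillating u have ∫u²/∫(u')² → 0), and α = 1 would force 0 ≥ (1−c)∫u², impossible since c < 1; so 1−α > 0. By the sharp Poincaré inequality on H^1_0 of an interval of length L, ∫(u')² ≥ (π/L)²∫u² with equality for the first sine mode sin(π(x−x₀)/L) (x₀ the left endpoint), so the inequality holds for all u iff (1−α)(π/L)² ≥ α − c, i.e. α ≤ ((π/L)² + c)/((π/L)² + 1) = (1 + c(L/π)²)/(1 + (L/π)²). With (π/L)² = 4*π^2/25 and c = 3/8, the largest admissible constant is α = ((π/L)² + c)/((π/L)² + 1).
Simplifying, α = (75 + 32*π^2)/(8*(25 + 4*π^2)).


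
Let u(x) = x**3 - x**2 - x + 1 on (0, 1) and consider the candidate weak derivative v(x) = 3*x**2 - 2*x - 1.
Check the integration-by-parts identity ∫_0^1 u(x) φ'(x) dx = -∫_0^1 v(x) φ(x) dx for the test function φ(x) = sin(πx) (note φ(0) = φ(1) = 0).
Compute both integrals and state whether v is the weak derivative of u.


LHS = (π^2 + 12)/π^3, RHS = (π^2 + 12)/π^3. Yes, v = u' weakly.

u(x) = x**3 - x**2 - x + 1, classical derivative u'(x) = 3*x**2 - 2*x - 1.
φ(x) = sin(πx), so φ'(x) = π*cos(π*x).
Note φ(0) = φ(1) = 0, so the boundary term u·φ vanishes.
LHS = ∫_0^1 u(x) φ'(x) dx = ∫_0^1 (π*x^3*cos(π*x) - π*x^2*cos(π*x) - π*x*cos(π*x) + π*cos(π*x)) dx. Term by term:
  ∫_0^1 π*cos(π*x) dx = 0;  ∫_0^1 π*x^3*cos(π*x) dx = -3/π + 12/π^3;  ∫_0^1 -π*x*cos(π*x) dx = 2/π;
  ∫_0^1 -π*x^2*cos(π*x) dx = 2/π.
Sum: 0 + -3/π + 12/π^3 + 2/π + 2/π = (π^2 + 12)/π^3.
So LHS = (π^2 + 12)/π^3.
∫_0^1 v(x) φ(x) dx = ∫_0^1 (3*x^2*sin(π*x) - 2*x*sin(π*x) - sin(π*x)) dx. Term by term:
  ∫_0^1 -sin(π*x) dx = -2/π;  ∫_0^1 -2*x*sin(π*x) dx = -2/π;  ∫_0^1 3*x^2*sin(π*x) dx = -12/π^3 + 3/π.
Sum: -2/π − 2/π + -12/π^3 + 3/π = (-12 - π^2)/π^3.
So RHS = -∫_0^1 v(x) φ(x) dx = (π^2 + 12)/π^3.
LHS = RHS, so the identity holds for this test φ.
Moreover u is smooth here and v(x) = u'(x) = 3*x**2 - 2*x - 1 pointwise, so the identity holds for every test function. Hence v is the weak derivative of u.


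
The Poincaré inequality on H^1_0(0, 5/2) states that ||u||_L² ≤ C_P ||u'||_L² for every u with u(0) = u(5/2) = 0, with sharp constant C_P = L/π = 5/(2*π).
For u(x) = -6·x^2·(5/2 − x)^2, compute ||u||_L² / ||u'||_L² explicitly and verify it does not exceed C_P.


||u||_L² / ||u'||_L² = 5*sqrt(3)/12 < C_P = 5/(2*π).

u(x) = -6·x^2·(5/2 − x)^2, so u'(x) = 3*x*(-8*x^2 + 30*x - 25).
u(x) = -6·x^2·(5/2 − x)^2 vanishes at x = 0 and x = 5/2, so u ∈ H^1_0(0, 5/2). Differentiate via the product rule and integrate the resulting polynomials term by term.
  ∫_0^5/2 u² dx = ∫_0^5/2 (36*x^8 - 360*x^7 + 1350*x^6 - 2250*x^5 + 5625*x^4/4) dx. Term by term:
    ∫_0^5/2 36*x^8 dx = 1953125/128;  ∫_0^5/2 -360*x^7 dx = -17578125/256;  ∫_0^5/2 1350*x^6 dx = 52734375/448;
    ∫_0^5/2 -2250*x^5 dx = -5859375/64;  ∫_0^5/2 5625*x^4/4 dx = 3515625/128.
  Sum: 1953125/128 − 17578125/256 + 52734375/448 − 5859375/64 + 3515625/128 = 390625/1792.
  ∫_0^5/2 (u')² dx = ∫_0^5/2 (576*x^6 - 4320*x^5 + 11700*x^4 - 13500*x^3 + 5625*x^2) dx. Term by term:
    ∫_0^5/2 576*x^6 dx = 703125/14;  ∫_0^5/2 -4320*x^5 dx = -703125/4;  ∫_0^5/2 11700*x^4 dx = 1828125/8;
    ∫_0^5/2 -13500*x^3 dx = -2109375/16;  ∫_0^5/2 5625*x^2 dx = 234375/8.
  Sum: 703125/14 − 703125/4 + 1828125/8 − 2109375/16 + 234375/8 = 46875/112.
∫_0^5/2 u² dx = 390625/1792, so ||u||_L² = 625*sqrt(7)/112.
∫_0^5/2 (u')² dx = 46875/112, so ||u'||_L² = 125*sqrt(21)/28.
Ratio ||u||_L² / ||u'||_L² = 5*sqrt(3)/12.
Sharp Poincaré constant on H^1_0(0, 5/2) is C_P = L/π = 5/(2*π), achieved by sin(2*π/5·x).
A polynomial bump cannot attain the sharp Poincaré constant (only the first sine eigenfunction does), so the ratio is strictly less than C_P, consistent with ||u||_L² ≤ C_P ||u'||_L².


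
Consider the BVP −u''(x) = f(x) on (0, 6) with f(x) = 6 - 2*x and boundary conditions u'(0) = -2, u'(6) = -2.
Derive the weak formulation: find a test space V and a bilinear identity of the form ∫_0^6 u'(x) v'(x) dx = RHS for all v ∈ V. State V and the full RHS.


V = H^1(0, 6) (v unrestricted at boundary; u is determined up to an additive constant); weak form: ∫_0^6 u'v' dx = ∫_0^6 (6 - 2*x) v dx − 2·v(6) + 2·v(0) for all v ∈ V.

Multiply both sides by a test function v and integrate from 0 to 6:
  ∫_0^6 −u''(x) v(x) dx = ∫_0^6 f(x) v(x) dx.
Integrate the LHS by parts once:
  ∫_0^6 −u'' v dx = −[u'(x) v(x)]_0^6 + ∫_0^6 u'(x) v'(x) dx.
Thus ∫_0^6 u'(x) v'(x) dx = ∫_0^6 f(x) v(x) dx + [u'(x) v(x)]_0^6.
Choose V so that boundary terms are either known or forced to vanish.
u has inhomogeneous Neumann u'(0) = -2, u'(6) = -2. [u' v]_0^6 = (-2)·v(6) − (-2)·v(0) = − 2·v(6) + 2·v(0). Take V = H^1(0, 6); boundary term becomes part of RHS.
Weak formulation: find u (satisfying any essential BC) such that ∫_0^6 u'(x) v'(x) dx = ∫_0^6 f v dx − 2·v(6) + 2·v(0) for all v ∈ V (Neumann data are natural BCs: they enter the RHS as boundary terms).
Substituting f(x) = 6 - 2*x, the right-hand side is ∫_0^6 (6 - 2*x) v dx − 2·v(6) + 2·v(0).
Compatibility check (pure Neumann): taking v ≡ 1 ∈ V gives 0 = ∫_0^6 f dx + (-2) − (-2), i.e. ∫_0^6 f dx must equal u'(0) − u'(6) = 0. Indeed ∫_0^6 (6 - 2*x) dx = 0, so the data are compatible. The solution is then unique only up to an additive constant (fix it e.g. by requiring ∫_0^6 u dx = 0).


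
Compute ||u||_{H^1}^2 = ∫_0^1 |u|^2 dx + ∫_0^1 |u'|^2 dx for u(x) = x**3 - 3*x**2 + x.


||u||_{H^1}^2 = 83/42

The H^1 norm (squared) on an interval (0, L) is
  ||u||_{H^1}^2 = ∫_0^L u(x)^2 dx + ∫_0^L u'(x)^2 dx.
Compute u'(x) = 3*x**2 - 6*x + 1.
Then u(x)^2 = x**6 - 6*x**5 + 11*x**4 - 6*x**3 + x**2 and u'(x)^2 = 9*x**4 - 36*x**3 + 42*x**2 - 12*x + 1.
Integrate each monomial from 0 to 1 using ∫_0^1 c·x^n dx = c·1^(n+1)/(n+1):
  ∫_0^1 u(x)^2 dx = ∫_0^1 (x^6 - 6*x^5 + 11*x^4 - 6*x^3 + x^2) dx. Term by term:
    ∫_0^1 x^6 dx = 1/7;  ∫_0^1 -6*x^5 dx = -1;  ∫_0^1 11*x^4 dx = 11/5;
    ∫_0^1 -6*x^3 dx = -3/2;  ∫_0^1 x^2 dx = 1/3.
  Sum: 1/7 − 1 + 11/5 − 3/2 + 1/3 = 37/210.
  ∫_0^1 u'(x)^2 dx = ∫_0^1 (9*x^4 - 36*x^3 + 42*x^2 - 12*x + 1) dx. Term by term:
    ∫_0^1 9*x^4 dx = 9/5;  ∫_0^1 -36*x^3 dx = -9;  ∫_0^1 42*x^2 dx = 14;
    ∫_0^1 -12*x dx = -6;  ∫_0^1 1 dx = 1.
  Sum: 9/5 − 9 + 14 − 6 + 1 = 9/5.
Adding: ||u||_{H^1}^2 = 37/210 + 9/5 = 83/42.


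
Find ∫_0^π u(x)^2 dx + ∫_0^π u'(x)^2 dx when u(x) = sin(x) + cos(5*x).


||u||_{H^1(0,π)}^2 = 14*π

u'(x) = -5*sin(5*x) + cos(x).
Expand u² and (u')² and integrate term by term on (0, π), using: for integers n ≥ 1, ∫_0^π sin²(nx) dx = ∫_0^π cos²(nx) dx = π/2; for n ≠ n', ∫_0^π sin(nx)sin(n'x) dx = ∫_0^π cos(nx)cos(n'x) dx = 0; and by product-to-sum, ∫_0^π sin(nx)cos(n'x) dx = ½∫_0^π [sin((n+n')x) + sin((n−n')x)] dx, which is 0 when n+n' is even and 2n/(n²−n'²) when n+n' is odd (it need not vanish on (0, π)).
  u² squared terms: (1)²·∫cos(5x)² dx = 1·π/2 = π/2;  (1)²·∫sin(x)² dx = 1·π/2 = π/2.
  u² cross terms: 2·(1)·(1)·∫cos(5x)·sin(x) dx = 2·(0) = 0.
  So ∫_0^π u² dx = π/2 + π/2 + 0 = π.
  (u')² squared terms: (-5)²·∫sin(5x)² dx = 25·π/2 = 25*π/2;  (1)²·∫cos(x)² dx = 1·π/2 = π/2.
  (u')² cross terms: 2·(-5)·(1)·∫sin(5x)·cos(x) dx = -10·(0) = 0.
  So ∫_0^π (u')² dx = 25*π/2 + π/2 + 0 = 13*π.
||u||_{H^1}^2 = (π) + (13*π) = 14*π.


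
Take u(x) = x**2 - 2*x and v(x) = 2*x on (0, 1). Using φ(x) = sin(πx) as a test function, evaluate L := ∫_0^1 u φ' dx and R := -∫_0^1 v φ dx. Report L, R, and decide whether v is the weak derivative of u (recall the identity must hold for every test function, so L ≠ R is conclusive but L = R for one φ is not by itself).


LHS = 2/π, RHS = -2/π. No, v is not the weak derivative of u.

u(x) = x**2 - 2*x, classical derivative u'(x) = 2*x - 2.
φ(x) = sin(πx), so φ'(x) = π*cos(π*x).
Note φ(0) = φ(1) = 0, so the boundary term u·φ vanishes.
LHS = ∫_0^1 u(x) φ'(x) dx = ∫_0^1 (π*x^2*cos(π*x) - 2*π*x*cos(π*x)) dx. Term by term:
  ∫_0^1 π*x^2*cos(π*x) dx = -2/π;  ∫_0^1 -2*π*x*cos(π*x) dx = 4/π.
Sum: -2/π + 4/π = 2/π.
So LHS = 2/π.
∫_0^1 v(x) φ(x) dx = ∫_0^1 (2*x*sin(π*x)) dx. Term by term:
  ∫_0^1 2*x*sin(π*x) dx = 2/π.
So RHS = -∫_0^1 v(x) φ(x) dx = -2/π.
LHS − RHS = 4/π ≠ 0, so the identity fails.
(For a valid weak derivative the identity must hold for EVERY test function, in particular this one. The failure shows v is NOT the weak derivative of u.)
Correct weak derivative would be u'(x) = 2*x - 2.


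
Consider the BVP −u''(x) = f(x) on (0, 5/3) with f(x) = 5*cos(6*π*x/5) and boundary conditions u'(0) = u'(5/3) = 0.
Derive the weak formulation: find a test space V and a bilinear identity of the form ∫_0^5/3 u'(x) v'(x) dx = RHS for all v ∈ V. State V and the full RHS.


V = H^1(0, 5/3) (no boundary constraint on v; u is determined up to an additive constant); weak form: ∫_0^5/3 u'v' dx = ∫_0^5/3 (5*cos(6*π*x/5)) v dx for all v ∈ V.

Multiply both sides by a test function v and integrate from 0 to 5/3:
  ∫_0^5/3 −u''(x) v(x) dx = ∫_0^5/3 f(x) v(x) dx.
Integrate the LHS by parts once:
  ∫_0^5/3 −u'' v dx = −[u'(x) v(x)]_0^5/3 + ∫_0^5/3 u'(x) v'(x) dx.
Thus ∫_0^5/3 u'(x) v'(x) dx = ∫_0^5/3 f(x) v(x) dx + [u'(x) v(x)]_0^5/3.
Choose V so that boundary terms are either known or forced to vanish.
u has homogeneous Neumann: u'(0) = u'(5/3) = 0. So [u' v]_0^5/3 = 0·v(5/3) − 0·v(0) = 0 for any v; take V = H^1(0, 5/3).
Weak formulation: find u (satisfying any essential BC) such that ∫_0^5/3 u'(x) v'(x) dx = ∫_0^5/3 f v dx for all v ∈ V (homogeneous Neumann, so boundary terms vanish).
Substituting f(x) = 5*cos(6*π*x/5), the right-hand side is ∫_0^5/3 (5*cos(6*π*x/5)) v dx.
Compatibility check (pure Neumann): taking v ≡ 1 ∈ V gives 0 = ∫_0^5/3 f dx + (0) − (0), i.e. ∫_0^5/3 f dx must equal u'(0) − u'(5/3) = 0. Indeed ∫_0^5/3 (5*cos(6*π*x/5)) dx = 0, so the data are compatible. The solution is then unique only up to an additive constant (fix it e.g. by requiring ∫_0^5/3 u dx = 0).


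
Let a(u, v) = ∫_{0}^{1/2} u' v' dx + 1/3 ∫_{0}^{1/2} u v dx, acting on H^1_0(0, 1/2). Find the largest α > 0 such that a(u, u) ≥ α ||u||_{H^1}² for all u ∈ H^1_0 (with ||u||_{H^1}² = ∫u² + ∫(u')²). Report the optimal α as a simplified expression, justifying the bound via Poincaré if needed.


α = (1 + 12*π^2)/(3*(1 + 4*π^2))

Coercivity of a(·,·) on H^1_0(0, 1/2) means a(u, u) ≥ α ||u||_{H^1}² for every u ∈ H^1_0.
The interval has length L = 1/2, and Poincaré/coercivity depend only on L. Here a(u, u) = ∫(u')² + (1/3)·∫u².
Here 0 < c = 1/3 < 1. The condition a(u,u) ≥ α||u||_{H^1}² reads (1−α)∫(u')² ≥ (α−c)∫u². Any admissible α is ≤ 1 (rapidly oscillating u have ∫u²/∫(u')² → 0), and α = 1 would force 0 ≥ (1−c)∫u², impossible since c < 1; so 1−α > 0. By the sharp Poincaré inequality on H^1_0 of an interval of length L, ∫(u')² ≥ (π/L)²∫u² with equality for the first sine mode sin(π(x−x₀)/L) (x₀ the left endpoint), so the inequality holds for all u iff (1−α)(π/L)² ≥ α − c, i.e. α ≤ ((π/L)² + c)/((π/L)² + 1) = (1 + c(L/π)²)/(1 + (L/π)²). With (π/L)² = 4*π^2 and c = 1/3, the largest admissible constant is α = ((π/L)² + c)/((π/L)² + 1).
Simplifying, α = (1 + 12*π^2)/(3*(1 + 4*π^2)).


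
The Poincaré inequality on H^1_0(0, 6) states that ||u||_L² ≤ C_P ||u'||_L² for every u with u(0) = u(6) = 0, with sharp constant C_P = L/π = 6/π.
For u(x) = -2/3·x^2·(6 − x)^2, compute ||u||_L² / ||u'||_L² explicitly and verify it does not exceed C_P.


||u||_L² / ||u'||_L² = sqrt(3) < C_P = 6/π.

u(x) = -2/3·x^2·(6 − x)^2, so u'(x) = 8*x*(-x^2 + 9*x - 18)/3.
u(x) = -2/3·x^2·(6 − x)^2 vanishes at x = 0 and x = 6, so u ∈ H^1_0(0, 6). Differentiate via the product rule and integrate the resulting polynomials term by term.
  ∫_0^6 u² dx = ∫_0^6 (4*x^8/9 - 32*x^7/3 + 96*x^6 - 384*x^5 + 576*x^4) dx. Term by term:
    ∫_0^6 4*x^8/9 dx = 497664;  ∫_0^6 -32*x^7/3 dx = -2239488;  ∫_0^6 96*x^6 dx = 26873856/7;
    ∫_0^6 -384*x^5 dx = -2985984;  ∫_0^6 576*x^4 dx = 4478976/5.
  Sum: 497664 − 2239488 + 26873856/7 − 2985984 + 4478976/5 = 248832/35.
  ∫_0^6 (u')² dx = ∫_0^6 (64*x^6/9 - 128*x^5 + 832*x^4 - 2304*x^3 + 2304*x^2) dx. Term by term:
    ∫_0^6 64*x^6/9 dx = 1990656/7;  ∫_0^6 -128*x^5 dx = -995328;  ∫_0^6 832*x^4 dx = 6469632/5;
    ∫_0^6 -2304*x^3 dx = -746496;  ∫_0^6 2304*x^2 dx = 165888.
  Sum: 1990656/7 − 995328 + 6469632/5 − 746496 + 165888 = 82944/35.
∫_0^6 u² dx = 248832/35, so ||u||_L² = 288*sqrt(105)/35.
∫_0^6 (u')² dx = 82944/35, so ||u'||_L² = 288*sqrt(35)/35.
Ratio ||u||_L² / ||u'||_L² = sqrt(3).
Sharp Poincaré constant on H^1_0(0, 6) is C_P = L/π = 6/π, achieved by sin(π/6·x).
A polynomial bump cannot attain the sharp Poincaré constant (only the first sine eigenfunction does), so the ratio is strictly less than C_P, consistent with ||u||_L² ≤ C_P ||u'||_L².


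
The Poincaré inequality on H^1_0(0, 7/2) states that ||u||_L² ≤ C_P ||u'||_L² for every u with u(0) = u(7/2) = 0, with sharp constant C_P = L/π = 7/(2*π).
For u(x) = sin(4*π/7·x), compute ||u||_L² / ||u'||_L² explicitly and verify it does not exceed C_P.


||u||_L² / ||u'||_L² = 7/(4*π) < C_P = 7/(2*π).

u(x) = sin(4*π/7·x), so u'(x) = 4*π*cos(4*π*x/7)/7.
Writing u(x) = A·sin(kπx/L) with A = 1 and k = 2, use ∫_0^L sin²(kπx/L) dx = L/2 and ∫_0^L cos²(kπx/L) dx = L/2.
u² = 1·sin²(4*π/7·x) and (u')² = 16*π^2/49·cos²(4*π/7·x), and each of sin², cos² integrates to L/2 = 7/4 over (0, 7/2).
∫_0^7/2 u² dx = 7/4, so ||u||_L² = sqrt(7)/2.
∫_0^7/2 (u')² dx = 4*π^2/7, so ||u'||_L² = 2*sqrt(7)*π/7.
Ratio ||u||_L² / ||u'||_L² = 7/(4*π).
Sharp Poincaré constant on H^1_0(0, 7/2) is C_P = L/π = 7/(2*π), achieved by sin(2*π/7·x).
This is the k = 2 harmonic; the ratio L/(kπ) is strictly less than C_P = L/π, consistent with the sharp inequality ||u||_L² ≤ C_P ||u'||_L².


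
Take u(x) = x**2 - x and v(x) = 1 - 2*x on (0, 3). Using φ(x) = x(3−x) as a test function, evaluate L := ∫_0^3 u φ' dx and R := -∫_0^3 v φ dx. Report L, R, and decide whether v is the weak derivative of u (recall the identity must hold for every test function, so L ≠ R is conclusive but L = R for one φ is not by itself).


LHS = -9, RHS = 9. No, v is not the weak derivative of u.

u(x) = x**2 - x, classical derivative u'(x) = 2*x - 1.
φ(x) = x(3−x), so φ'(x) = 3 - 2*x.
Note φ(0) = φ(3) = 0, so the boundary term u·φ vanishes.
LHS = ∫_0^3 u(x) φ'(x) dx = ∫_0^3 (-2*x^3 + 5*x^2 - 3*x) dx. Term by term:
  ∫_0^3 -2*x^3 dx = -81/2;  ∫_0^3 5*x^2 dx = 45;  ∫_0^3 -3*x dx = -27/2.
Sum: -81/2 + 45 − 27/2 = -9.
So LHS = -9.
∫_0^3 v(x) φ(x) dx = ∫_0^3 (2*x^3 - 7*x^2 + 3*x) dx. Term by term:
  ∫_0^3 2*x^3 dx = 81/2;  ∫_0^3 -7*x^2 dx = -63;  ∫_0^3 3*x dx = 27/2.
Sum: 81/2 − 63 + 27/2 = -9.
So RHS = -∫_0^3 v(x) φ(x) dx = 9.
LHS − RHS = -18 ≠ 0, so the identity fails.
(For a valid weak derivative the identity must hold for EVERY test function, in particular this one. The failure shows v is NOT the weak derivative of u.)
Correct weak derivative would be u'(x) = 2*x - 1.


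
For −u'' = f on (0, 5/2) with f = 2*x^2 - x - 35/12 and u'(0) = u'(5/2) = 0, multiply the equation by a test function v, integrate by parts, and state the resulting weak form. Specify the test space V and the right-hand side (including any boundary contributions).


V = H^1(0, 5/2) (no boundary constraint on v; u is determined up to an additive constant); weak form: ∫_0^5/2 u'v' dx = ∫_0^5/2 (2*x^2 - x - 35/12) v dx for all v ∈ V.

Multiply both sides by a test function v and integrate from 0 to 5/2:
  ∫_0^5/2 −u''(x) v(x) dx = ∫_0^5/2 f(x) v(x) dx.
Integrate the LHS by parts once:
  ∫_0^5/2 −u'' v dx = −[u'(x) v(x)]_0^5/2 + ∫_0^5/2 u'(x) v'(x) dx.
Thus ∫_0^5/2 u'(x) v'(x) dx = ∫_0^5/2 f(x) v(x) dx + [u'(x) v(x)]_0^5/2.
Choose V so that boundary terms are either known or forced to vanish.
u has homogeneous Neumann: u'(0) = u'(5/2) = 0. So [u' v]_0^5/2 = 0·v(5/2) − 0·v(0) = 0 for any v; take V = H^1(0, 5/2).
Weak formulation: find u (satisfying any essential BC) such that ∫_0^5/2 u'(x) v'(x) dx = ∫_0^5/2 f v dx for all v ∈ V (homogeneous Neumann, so boundary terms vanish).
Substituting f(x) = 2*x^2 - x - 35/12, the right-hand side is ∫_0^5/2 (2*x^2 - x - 35/12) v dx.
Compatibility check (pure Neumann): taking v ≡ 1 ∈ V gives 0 = ∫_0^5/2 f dx + (0) − (0), i.e. ∫_0^5/2 f dx must equal u'(0) − u'(5/2) = 0. Indeed ∫_0^5/2 (2*x^2 - x - 35/12) dx = 0, so the data are compatible. The solution is then unique only up to an additive constant (fix it e.g. by requiring ∫_0^5/2 u dx = 0).


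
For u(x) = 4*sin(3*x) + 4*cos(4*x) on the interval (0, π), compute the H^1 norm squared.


||u||_{H^1(0,π)}^2 = -3264/7 + 216*π

u'(x) = -16*sin(4*x) + 12*cos(3*x).
Expand u² and (u')² and integrate term by term on (0, π), using: for integers n ≥ 1, ∫_0^π sin²(nx) dx = ∫_0^π cos²(nx) dx = π/2; for n ≠ n', ∫_0^π sin(nx)sin(n'x) dx = ∫_0^π cos(nx)cos(n'x) dx = 0; and by product-to-sum, ∫_0^π sin(nx)cos(n'x) dx = ½∫_0^π [sin((n+n')x) + sin((n−n')x)] dx, which is 0 when n+n' is even and 2n/(n²−n'²) when n+n' is odd (it need not vanish on (0, π)).
  u² squared terms: (4)²·∫cos(4x)² dx = 16·π/2 = 8*π;  (4)²·∫sin(3x)² dx = 16·π/2 = 8*π.
  u² cross terms: 2·(4)·(4)·∫cos(4x)·sin(3x) dx = 32·(-6/7) = -192/7.
  So ∫_0^π u² dx = 8*π + 8*π − 192/7 = -192/7 + 16*π.
  (u')² squared terms: (-16)²·∫sin(4x)² dx = 256·π/2 = 128*π;  (12)²·∫cos(3x)² dx = 144·π/2 = 72*π.
  (u')² cross terms: 2·(-16)·(12)·∫sin(4x)·cos(3x) dx = -384·(8/7) = -3072/7.
  So ∫_0^π (u')² dx = 128*π + 72*π − 3072/7 = -3072/7 + 200*π.
||u||_{H^1}^2 = (-192/7 + 16*π) + (-3072/7 + 200*π) = -3264/7 + 216*π.


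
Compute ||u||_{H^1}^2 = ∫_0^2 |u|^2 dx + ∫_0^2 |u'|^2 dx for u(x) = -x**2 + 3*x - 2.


||u||_{H^1}^2 = 86/15

The H^1 norm (squared) on an interval (0, L) is
  ||u||_{H^1}^2 = ∫_0^L u(x)^2 dx + ∫_0^L u'(x)^2 dx.
Compute u'(x) = 3 - 2*x.
Then u(x)^2 = x**4 - 6*x**3 + 13*x**2 - 12*x + 4 and u'(x)^2 = 4*x**2 - 12*x + 9.
Integrate each monomial from 0 to 2 using ∫_0^2 c·x^n dx = c·2^(n+1)/(n+1):
  ∫_0^2 u(x)^2 dx = ∫_0^2 (x^4 - 6*x^3 + 13*x^2 - 12*x + 4) dx. Term by term:
    ∫_0^2 x^4 dx = 32/5;  ∫_0^2 -6*x^3 dx = -24;  ∫_0^2 13*x^2 dx = 104/3;
    ∫_0^2 -12*x dx = -24;  ∫_0^2 4 dx = 8.
  Sum: 32/5 − 24 + 104/3 − 24 + 8 = 16/15.
  ∫_0^2 u'(x)^2 dx = ∫_0^2 (4*x^2 - 12*x + 9) dx. Term by term:
    ∫_0^2 4*x^2 dx = 32/3;  ∫_0^2 -12*x dx = -24;  ∫_0^2 9 dx = 18.
  Sum: 32/3 − 24 + 18 = 14/3.
Adding: ||u||_{H^1}^2 = 16/15 + 14/3 = 86/15.


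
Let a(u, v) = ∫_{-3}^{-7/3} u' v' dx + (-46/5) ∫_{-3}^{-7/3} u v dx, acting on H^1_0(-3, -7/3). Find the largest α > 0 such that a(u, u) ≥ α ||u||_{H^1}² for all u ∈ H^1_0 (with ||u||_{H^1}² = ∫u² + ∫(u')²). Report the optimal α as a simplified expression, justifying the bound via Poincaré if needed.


α = (-184 + 45*π^2)/(5*(4 + 9*π^2))

Coercivity of a(·,·) on H^1_0(-3, -7/3) means a(u, u) ≥ α ||u||_{H^1}² for every u ∈ H^1_0.
The interval has length L = 2/3, and Poincaré/coercivity depend only on L. Here a(u, u) = ∫(u')² + (-46/5)·∫u².
Here c = -46/5 < 0 with |c| < (π/L)² = 9*π^2/4, so coercivity still holds. The condition a(u,u) ≥ α||u||_{H^1}² reads (1−α)∫(u')² ≥ (α−c)∫u². Any admissible α is ≤ 1 (rapidly oscillating u have ∫u²/∫(u')² → 0), and α = 1 would force 0 ≥ (1−c)∫u², impossible since c < 1; so 1−α > 0. By the sharp Poincaré inequality on H^1_0 of an interval of length L, ∫(u')² ≥ (π/L)²∫u² with equality for the first sine mode sin(π(x−x₀)/L) (x₀ the left endpoint), so the inequality holds for all u iff (1−α)(π/L)² ≥ α − c, i.e. α ≤ ((π/L)² + c)/((π/L)² + 1) = (1 + c(L/π)²)/(1 + (L/π)²). (Direct route, valid since c ≤ 0: Poincaré gives c∫u² ≥ c(L/π)²∫(u')², so a(u,u) ≥ (1 + c(L/π)²)∫(u')², while ||u||_{H^1}² ≤ (1 + (L/π)²)∫(u')²; dividing yields the same α.) With (π/L)² = 9*π^2/4 and c = -46/5, the largest admissible constant is α = ((π/L)² + c)/((π/L)² + 1).
Simplifying, α = (-184 + 45*π^2)/(5*(4 + 9*π^2)).


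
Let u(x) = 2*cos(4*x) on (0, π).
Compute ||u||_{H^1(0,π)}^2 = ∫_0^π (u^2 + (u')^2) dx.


||u||_{H^1(0,π)}^2 = 34*π

u'(x) = -8*sin(4*x).
Expand u² and (u')² and integrate term by term on (0, π), using: for integers n ≥ 1, ∫_0^π sin²(nx) dx = ∫_0^π cos²(nx) dx = π/2; for n ≠ n', ∫_0^π sin(nx)sin(n'x) dx = ∫_0^π cos(nx)cos(n'x) dx = 0; and by product-to-sum, ∫_0^π sin(nx)cos(n'x) dx = ½∫_0^π [sin((n+n')x) + sin((n−n')x)] dx, which is 0 when n+n' is even and 2n/(n²−n'²) when n+n' is odd (it need not vanish on (0, π)).
  u² squared terms: (2)²·∫cos(4x)² dx = 4·π/2 = 2*π.
  So ∫_0^π u² dx = 2*π.
  (u')² squared terms: (-8)²·∫sin(4x)² dx = 64·π/2 = 32*π.
  So ∫_0^π (u')² dx = 32*π.
||u||_{H^1}^2 = (2*π) + (32*π) = 34*π.


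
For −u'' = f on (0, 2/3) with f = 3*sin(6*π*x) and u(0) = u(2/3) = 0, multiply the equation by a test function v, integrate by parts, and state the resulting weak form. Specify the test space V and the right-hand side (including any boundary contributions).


V = H^1_0(0, 2/3) (so v(0) = v(2/3) = 0); weak form: ∫_0^2/3 u'v' dx = ∫_0^2/3 (3*sin(6*π*x)) v dx for all v ∈ V.

Multiply both sides by a test function v and integrate from 0 to 2/3:
  ∫_0^2/3 −u''(x) v(x) dx = ∫_0^2/3 f(x) v(x) dx.
Integrate the LHS by parts once:
  ∫_0^2/3 −u'' v dx = −[u'(x) v(x)]_0^2/3 + ∫_0^2/3 u'(x) v'(x) dx.
Thus ∫_0^2/3 u'(x) v'(x) dx = ∫_0^2/3 f(x) v(x) dx + [u'(x) v(x)]_0^2/3.
Choose V so that boundary terms are either known or forced to vanish.
u is Dirichlet: u(0) = u(2/3) = 0. Let V = H^1_0(0, 2/3); then v(0) = v(2/3) = 0, and [u' v]_0^2/3 = 0.
Weak formulation: find u (satisfying any essential BC) such that ∫_0^2/3 u'(x) v'(x) dx = ∫_0^2/3 f v dx for all v ∈ V.
Substituting f(x) = 3*sin(6*π*x), the right-hand side is ∫_0^2/3 (3*sin(6*π*x)) v dx.


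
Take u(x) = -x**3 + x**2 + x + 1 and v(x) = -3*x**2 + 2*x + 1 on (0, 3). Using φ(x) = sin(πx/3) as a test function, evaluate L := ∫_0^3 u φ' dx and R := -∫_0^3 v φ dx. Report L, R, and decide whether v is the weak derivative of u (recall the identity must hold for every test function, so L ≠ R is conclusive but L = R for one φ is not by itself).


LHS = -324/π^3 + 57/π, RHS = -324/π^3 + 57/π. Yes, v = u' weakly.

u(x) = -x**3 + x**2 + x + 1, classical derivative u'(x) = -3*x**2 + 2*x + 1.
φ(x) = sin(πx/3), so φ'(x) = π*cos(π*x/3)/3.
Note φ(0) = φ(3) = 0, so the boundary term u·φ vanishes.
LHS = ∫_0^3 u(x) φ'(x) dx = ∫_0^3 (-π*x^3*cos(π*x/3)/3 + π*x^2*cos(π*x/3)/3 + π*x*cos(π*x/3)/3 + π*cos(π*x/3)/3) dx. Term by term:
  ∫_0^3 π*cos(π*x/3)/3 dx = 0;  ∫_0^3 -π*x^3*cos(π*x/3)/3 dx = -324/π^3 + 81/π;  ∫_0^3 π*x*cos(π*x/3)/3 dx = -6/π;
  ∫_0^3 π*x^2*cos(π*x/3)/3 dx = -18/π.
Sum: 0 + -324/π^3 + 81/π − 6/π − 18/π = -324/π^3 + 57/π.
So LHS = -324/π^3 + 57/π.
∫_0^3 v(x) φ(x) dx = ∫_0^3 (-3*x^2*sin(π*x/3) + 2*x*sin(π*x/3) + sin(π*x/3)) dx. Term by term:
  ∫_0^3 -3*x^2*sin(π*x/3) dx = -81/π + 324/π^3;  ∫_0^3 2*x*sin(π*x/3) dx = 18/π;  ∫_0^3 sin(π*x/3) dx = 6/π.
Sum: -81/π + 324/π^3 + 18/π + 6/π = -57/π + 324/π^3.
So RHS = -∫_0^3 v(x) φ(x) dx = -324/π^3 + 57/π.
LHS = RHS, so the identity holds for this test φ.
Moreover u is smooth here and v(x) = u'(x) = -3*x**2 + 2*x + 1 pointwise, so the identity holds for every test function. Hence v is the weak derivative of u.


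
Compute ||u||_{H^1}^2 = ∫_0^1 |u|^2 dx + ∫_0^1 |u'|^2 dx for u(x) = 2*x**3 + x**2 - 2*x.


||u||_{H^1}^2 = 704/105

The H^1 norm (squared) on an interval (0, L) is
  ||u||_{H^1}^2 = ∫_0^L u(x)^2 dx + ∫_0^L u'(x)^2 dx.
Compute u'(x) = 6*x**2 + 2*x - 2.
Then u(x)^2 = 4*x**6 + 4*x**5 - 7*x**4 - 4*x**3 + 4*x**2 and u'(x)^2 = 36*x**4 + 24*x**3 - 20*x**2 - 8*x + 4.
Integrate each monomial from 0 to 1 using ∫_0^1 c·x^n dx = c·1^(n+1)/(n+1):
  ∫_0^1 u(x)^2 dx = ∫_0^1 (4*x^6 + 4*x^5 - 7*x^4 - 4*x^3 + 4*x^2) dx. Term by term:
    ∫_0^1 4*x^6 dx = 4/7;  ∫_0^1 4*x^5 dx = 2/3;  ∫_0^1 -7*x^4 dx = -7/5;
    ∫_0^1 -4*x^3 dx = -1;  ∫_0^1 4*x^2 dx = 4/3.
  Sum: 4/7 + 2/3 − 7/5 − 1 + 4/3 = 6/35.
  ∫_0^1 u'(x)^2 dx = ∫_0^1 (36*x^4 + 24*x^3 - 20*x^2 - 8*x + 4) dx. Term by term:
    ∫_0^1 36*x^4 dx = 36/5;  ∫_0^1 24*x^3 dx = 6;  ∫_0^1 -20*x^2 dx = -20/3;
    ∫_0^1 -8*x dx = -4;  ∫_0^1 4 dx = 4.
  Sum: 36/5 + 6 − 20/3 − 4 + 4 = 98/15.
Adding: ||u||_{H^1}^2 = 6/35 + 98/15 = 704/105.


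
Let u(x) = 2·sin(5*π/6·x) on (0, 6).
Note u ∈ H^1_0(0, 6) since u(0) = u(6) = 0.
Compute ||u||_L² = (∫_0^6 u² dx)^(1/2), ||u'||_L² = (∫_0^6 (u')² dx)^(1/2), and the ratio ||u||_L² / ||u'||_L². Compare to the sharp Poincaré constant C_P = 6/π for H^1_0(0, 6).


||u||_L² / ||u'||_L² = 6/(5*π) < C_P = 6/π.

u(x) = 2·sin(5*π/6·x), so u'(x) = 5*π*cos(5*π*x/6)/3.
Writing u(x) = A·sin(kπx/L) with A = 2 and k = 5, use ∫_0^L sin²(kπx/L) dx = L/2 and ∫_0^L cos²(kπx/L) dx = L/2.
u² = 4·sin²(5*π/6·x) and (u')² = 25*π^2/9·cos²(5*π/6·x), and each of sin², cos² integrates to L/2 = 3 over (0, 6).
∫_0^6 u² dx = 12, so ||u||_L² = 2*sqrt(3).
∫_0^6 (u')² dx = 25*π^2/3, so ||u'||_L² = 5*sqrt(3)*π/3.
Ratio ||u||_L² / ||u'||_L² = 6/(5*π).
Sharp Poincaré constant on H^1_0(0, 6) is C_P = L/π = 6/π, achieved by sin(π/6·x).
This is the k = 5 harmonic; the ratio L/(kπ) is strictly less than C_P = L/π, consistent with the sharp inequality ||u||_L² ≤ C_P ||u'||_L².


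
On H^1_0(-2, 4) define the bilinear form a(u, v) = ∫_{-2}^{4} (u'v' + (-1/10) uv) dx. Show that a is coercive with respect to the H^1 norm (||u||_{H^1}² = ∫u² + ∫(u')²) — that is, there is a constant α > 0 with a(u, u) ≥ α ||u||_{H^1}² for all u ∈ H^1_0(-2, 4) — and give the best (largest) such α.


α = (-18/5 + π^2)/(π^2 + 36)

Coercivity of a(·,·) on H^1_0(-2, 4) means a(u, u) ≥ α ||u||_{H^1}² for every u ∈ H^1_0.
The interval has length L = 6, and Poincaré/coercivity depend only on L. Here a(u, u) = ∫(u')² + (-1/10)·∫u².
Here c = -1/10 < 0 with |c| < (π/L)² = π^2/36, so coercivity still holds. The condition a(u,u) ≥ α||u||_{H^1}² reads (1−α)∫(u')² ≥ (α−c)∫u². Any admissible α is ≤ 1 (rapidly oscillating u have ∫u²/∫(u')² → 0), and α = 1 would force 0 ≥ (1−c)∫u², impossible since c < 1; so 1−α > 0. By the sharp Poincaré inequality on H^1_0 of an interval of length L, ∫(u')² ≥ (π/L)²∫u² with equality for the first sine mode sin(π(x−x₀)/L) (x₀ the left endpoint), so the inequality holds for all u iff (1−α)(π/L)² ≥ α − c, i.e. α ≤ ((π/L)² + c)/((π/L)² + 1) = (1 + c(L/π)²)/(1 + (L/π)²). (Direct route, valid since c ≤ 0: Poincaré gives c∫u² ≥ c(L/π)²∫(u')², so a(u,u) ≥ (1 + c(L/π)²)∫(u')², while ||u||_{H^1}² ≤ (1 + (L/π)²)∫(u')²; dividing yields the same α.) With (π/L)² = π^2/36 and c = -1/10, the largest admissible constant is α = ((π/L)² + c)/((π/L)² + 1).
Simplifying, α = (-18/5 + π^2)/(π^2 + 36).


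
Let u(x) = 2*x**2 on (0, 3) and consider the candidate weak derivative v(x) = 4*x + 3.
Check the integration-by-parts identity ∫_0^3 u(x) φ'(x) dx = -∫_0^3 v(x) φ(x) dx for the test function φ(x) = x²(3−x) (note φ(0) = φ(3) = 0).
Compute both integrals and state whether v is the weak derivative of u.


LHS = -243/5, RHS = -1377/20. No, v is not the weak derivative of u.

u(x) = 2*x**2, classical derivative u'(x) = 4*x.
φ(x) = x²(3−x), so φ'(x) = 3*x*(2 - x).
Note φ(0) = φ(3) = 0, so the boundary term u·φ vanishes.
LHS = ∫_0^3 u(x) φ'(x) dx = ∫_0^3 (-6*x^4 + 12*x^3) dx. Term by term:
  ∫_0^3 -6*x^4 dx = -1458/5;  ∫_0^3 12*x^3 dx = 243.
Sum: -1458/5 + 243 = -243/5.
So LHS = -243/5.
∫_0^3 v(x) φ(x) dx = ∫_0^3 (-4*x^4 + 9*x^3 + 9*x^2) dx. Term by term:
  ∫_0^3 -4*x^4 dx = -972/5;  ∫_0^3 9*x^3 dx = 729/4;  ∫_0^3 9*x^2 dx = 81.
Sum: -972/5 + 729/4 + 81 = 1377/20.
So RHS = -∫_0^3 v(x) φ(x) dx = -1377/20.
LHS − RHS = 81/4 ≠ 0, so the identity fails.
(For a valid weak derivative the identity must hold for EVERY test function, in particular this one. The failure shows v is NOT the weak derivative of u.)
Correct weak derivative would be u'(x) = 4*x.


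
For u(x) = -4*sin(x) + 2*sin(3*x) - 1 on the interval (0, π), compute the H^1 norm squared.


||u||_{H^1(0,π)}^2 = 40/3 + 37*π

u'(x) = -4*cos(x) + 6*cos(3*x).
Expand u² and (u')² and integrate term by term on (0, π), using: for integers n ≥ 1, ∫_0^π sin²(nx) dx = ∫_0^π cos²(nx) dx = π/2; for n ≠ n', ∫_0^π sin(nx)sin(n'x) dx = ∫_0^π cos(nx)cos(n'x) dx = 0; and by product-to-sum, ∫_0^π sin(nx)cos(n'x) dx = ½∫_0^π [sin((n+n')x) + sin((n−n')x)] dx, which is 0 when n+n' is even and 2n/(n²−n'²) when n+n' is odd (it need not vanish on (0, π)). For the constant mode: ∫_0^π 1 dx = π, ∫_0^π cos(nx) dx = 0, ∫_0^π sin(nx) dx = (1−(−1)^n)/n.
  u² squared terms: (-1)²·∫1 dx = 1·π = π;  (-4)²·∫sin(x)² dx = 16·π/2 = 8*π;  (2)²·∫sin(3x)² dx = 4·π/2 = 2*π.
  u² cross terms: 2·(-1)·(-4)·∫1·sin(x) dx = 8·(2) = 16;  2·(-1)·(2)·∫1·sin(3x) dx = -4·(2/3) = -8/3;  2·(-4)·(2)·∫sin(x)·sin(3x) dx = -16·(0) = 0.
  So ∫_0^π u² dx = π + 8*π + 2*π + 16 − 8/3 + 0 = 40/3 + 11*π.
  (u')² squared terms: (-4)²·∫cos(x)² dx = 16·π/2 = 8*π;  (6)²·∫cos(3x)² dx = 36·π/2 = 18*π.
  (u')² cross terms: 2·(-4)·(6)·∫cos(x)·cos(3x) dx = -48·(0) = 0.
  So ∫_0^π (u')² dx = 8*π + 18*π + 0 = 26*π.
||u||_{H^1}^2 = (40/3 + 11*π) + (26*π) = 40/3 + 37*π.


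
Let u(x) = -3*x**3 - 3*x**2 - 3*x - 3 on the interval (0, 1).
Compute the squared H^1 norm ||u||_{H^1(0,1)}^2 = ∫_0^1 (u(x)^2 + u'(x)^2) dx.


||u||_{H^1}^2 = 5106/35

The H^1 norm (squared) on an interval (0, L) is
  ||u||_{H^1}^2 = ∫_0^L u(x)^2 dx + ∫_0^L u'(x)^2 dx.
Compute u'(x) = -9*x**2 - 6*x - 3.
Then u(x)^2 = 9*x**6 + 18*x**5 + 27*x**4 + 36*x**3 + 27*x**2 + 18*x + 9 and u'(x)^2 = 81*x**4 + 108*x**3 + 90*x**2 + 36*x + 9.
Integrate each monomial from 0 to 1 using ∫_0^1 c·x^n dx = c·1^(n+1)/(n+1):
  ∫_0^1 u(x)^2 dx = ∫_0^1 (9*x^6 + 18*x^5 + 27*x^4 + 36*x^3 + 27*x^2 + 18*x + 9) dx. Term by term:
    ∫_0^1 9*x^6 dx = 9/7;  ∫_0^1 18*x^5 dx = 3;  ∫_0^1 27*x^4 dx = 27/5;
    ∫_0^1 36*x^3 dx = 9;  ∫_0^1 27*x^2 dx = 9;  ∫_0^1 18*x dx = 9;
    ∫_0^1 9 dx = 9.
  Sum: 9/7 + 3 + 27/5 + 9 + 9 + 9 + 9 = 1599/35.
  ∫_0^1 u'(x)^2 dx = ∫_0^1 (81*x^4 + 108*x^3 + 90*x^2 + 36*x + 9) dx. Term by term:
    ∫_0^1 81*x^4 dx = 81/5;  ∫_0^1 108*x^3 dx = 27;  ∫_0^1 90*x^2 dx = 30;
    ∫_0^1 36*x dx = 18;  ∫_0^1 9 dx = 9.
  Sum: 81/5 + 27 + 30 + 18 + 9 = 501/5.
Adding: ||u||_{H^1}^2 = 1599/35 + 501/5 = 5106/35.


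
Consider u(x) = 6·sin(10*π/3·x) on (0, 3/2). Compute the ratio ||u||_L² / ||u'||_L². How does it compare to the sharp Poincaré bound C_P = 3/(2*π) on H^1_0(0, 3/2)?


||u||_L² / ||u'||_L² = 3/(10*π) < C_P = 3/(2*π).

u(x) = 6·sin(10*π/3·x), so u'(x) = 20*π*cos(10*π*x/3).
Writing u(x) = A·sin(kπx/L) with A = 6 and k = 5, use ∫_0^L sin²(kπx/L) dx = L/2 and ∫_0^L cos²(kπx/L) dx = L/2.
u² = 36·sin²(10*π/3·x) and (u')² = 400*π^2·cos²(10*π/3·x), and each of sin², cos² integrates to L/2 = 3/4 over (0, 3/2).
∫_0^3/2 u² dx = 27, so ||u||_L² = 3*sqrt(3).
∫_0^3/2 (u')² dx = 300*π^2, so ||u'||_L² = 10*sqrt(3)*π.
Ratio ||u||_L² / ||u'||_L² = 3/(10*π).
Sharp Poincaré constant on H^1_0(0, 3/2) is C_P = L/π = 3/(2*π), achieved by sin(2*π/3·x).
This is the k = 5 harmonic; the ratio L/(kπ) is strictly less than C_P = L/π, consistent with the sharp inequality ||u||_L² ≤ C_P ||u'||_L².


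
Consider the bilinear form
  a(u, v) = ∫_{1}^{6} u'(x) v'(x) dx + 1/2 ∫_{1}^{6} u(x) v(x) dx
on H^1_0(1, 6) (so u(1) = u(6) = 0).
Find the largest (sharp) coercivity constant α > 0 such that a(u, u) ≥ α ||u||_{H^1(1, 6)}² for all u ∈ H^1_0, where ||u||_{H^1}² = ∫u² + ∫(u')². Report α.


α = (π^2 + 25/2)/(π^2 + 25)

Coercivity of a(·,·) on H^1_0(1, 6) means a(u, u) ≥ α ||u||_{H^1}² for every u ∈ H^1_0.
The interval has length L = 5, and Poincaré/coercivity depend only on L. Here a(u, u) = ∫(u')² + (1/2)·∫u².
Here 0 < c = 1/2 < 1. The condition a(u,u) ≥ α||u||_{H^1}² reads (1−α)∫(u')² ≥ (α−c)∫u². Any admissible α is ≤ 1 (rapidly oscillating u have ∫u²/∫(u')² → 0), and α = 1 would force 0 ≥ (1−c)∫u², impossible since c < 1; so 1−α > 0. By the sharp Poincaré inequality on H^1_0 of an interval of length L, ∫(u')² ≥ (π/L)²∫u² with equality for the first sine mode sin(π(x−x₀)/L) (x₀ the left endpoint), so the inequality holds for all u iff (1−α)(π/L)² ≥ α − c, i.e. α ≤ ((π/L)² + c)/((π/L)² + 1) = (1 + c(L/π)²)/(1 + (L/π)²). With (π/L)² = π^2/25 and c = 1/2, the largest admissible constant is α = ((π/L)² + c)/((π/L)² + 1).
Simplifying, α = (π^2 + 25/2)/(π^2 + 25).


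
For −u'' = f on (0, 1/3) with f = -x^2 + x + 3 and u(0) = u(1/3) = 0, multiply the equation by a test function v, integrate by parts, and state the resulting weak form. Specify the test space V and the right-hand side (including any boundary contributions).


V = H^1_0(0, 1/3) (so v(0) = v(1/3) = 0); weak form: ∫_0^1/3 u'v' dx = ∫_0^1/3 (-x^2 + x + 3) v dx for all v ∈ V.

Multiply both sides by a test function v and integrate from 0 to 1/3:
  ∫_0^1/3 −u''(x) v(x) dx = ∫_0^1/3 f(x) v(x) dx.
Integrate the LHS by parts once:
  ∫_0^1/3 −u'' v dx = −[u'(x) v(x)]_0^1/3 + ∫_0^1/3 u'(x) v'(x) dx.
Thus ∫_0^1/3 u'(x) v'(x) dx = ∫_0^1/3 f(x) v(x) dx + [u'(x) v(x)]_0^1/3.
Choose V so that boundary terms are either known or forced to vanish.
u is Dirichlet: u(0) = u(1/3) = 0. Let V = H^1_0(0, 1/3); then v(0) = v(1/3) = 0, and [u' v]_0^1/3 = 0.
Weak formulation: find u (satisfying any essential BC) such that ∫_0^1/3 u'(x) v'(x) dx = ∫_0^1/3 f v dx for all v ∈ V.
Substituting f(x) = -x^2 + x + 3, the right-hand side is ∫_0^1/3 (-x^2 + x + 3) v dx.
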